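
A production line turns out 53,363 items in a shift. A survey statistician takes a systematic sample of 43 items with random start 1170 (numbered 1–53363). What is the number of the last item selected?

k = 53363/43 = 1241
43rd selection = r + (43−1)·k = 1170 + 42×1241 = 1170 + 52122 = 53292

53292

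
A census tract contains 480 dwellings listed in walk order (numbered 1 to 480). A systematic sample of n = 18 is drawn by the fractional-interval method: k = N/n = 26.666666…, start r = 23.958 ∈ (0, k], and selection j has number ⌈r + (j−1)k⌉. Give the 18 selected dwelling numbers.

j=1: r + 0k = 23.958 → ⌈·⌉ = 24
j=2: r + 1k = 50.624666… → ⌈·⌉ = 51
j=3: r + 2k = 77.291333… → ⌈·⌉ = 78
j=4: r + 3k = 103.958 → ⌈·⌉ = 104
j=5: r + 4k = 130.624666… → ⌈·⌉ = 131
j=6: r + 5k = 157.291333… → ⌈·⌉ = 158
j=7: r + 6k = 183.958 → ⌈·⌉ = 184
j=8: r + 7k = 210.624666… → ⌈·⌉ = 211
j=9: r + 8k = 237.291333… → ⌈·⌉ = 238
j=10: r + 9k = 263.958 → ⌈·⌉ = 264
j=11: r + 10k = 290.624666… → ⌈·⌉ = 291
j=12: r + 11k = 317.291333… → ⌈·⌉ = 318
j=13: r + 12k = 343.958 → ⌈·⌉ = 344
j=14: r + 13k = 370.624666… → ⌈·⌉ = 371
j=15: r + 14k = 397.291333… → ⌈·⌉ = 398
j=16: r + 15k = 423.958 → ⌈·⌉ = 424
j=17: r + 16k = 450.624666… → ⌈·⌉ = 451
j=18: r + 17k = 477.291333… → ⌈·⌉ = 478

24, 51, 78, 104, 131, 158, 184, 211, 238, 264, 291, 318, 344, 371, 398, 424, 451, 478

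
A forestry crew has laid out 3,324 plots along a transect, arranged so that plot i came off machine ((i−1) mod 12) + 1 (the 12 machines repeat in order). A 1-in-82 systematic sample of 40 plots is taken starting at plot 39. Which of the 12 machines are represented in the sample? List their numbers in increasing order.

1, 3, 5, 7, 9, 11

Consecutive selections differ by k = 82, so their machine numbers differ by 82 mod 12 = 10.
gcd(82, 12) = 2, so the sample visits 12/2 = 6 distinct residues mod 12.
Start 39 is machine 3; the machines hit are 1, 3, 5, 7, 9, 11.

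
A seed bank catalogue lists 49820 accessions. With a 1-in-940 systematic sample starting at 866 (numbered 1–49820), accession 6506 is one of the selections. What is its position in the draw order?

7

k = 940
position = (6506 − 866)/940 + 1 = 5640/940 + 1 = 6 + 1 = 7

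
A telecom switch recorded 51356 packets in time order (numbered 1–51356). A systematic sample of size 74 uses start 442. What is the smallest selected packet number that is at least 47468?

47634

k = 51356/74 = 694
Steps past start: ⌈(47468 − 442)/694⌉ = ⌈47026/694⌉ = 68
Selected packet: 442 + 68×694 = 47634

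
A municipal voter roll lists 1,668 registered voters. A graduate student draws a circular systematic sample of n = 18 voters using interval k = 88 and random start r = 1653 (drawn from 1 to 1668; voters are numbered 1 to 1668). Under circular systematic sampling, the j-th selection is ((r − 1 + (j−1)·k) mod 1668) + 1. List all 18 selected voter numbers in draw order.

Selection 1: 1653
Selection 2: 1653 + 88 = 1741 → 1741 − 1668 = 73
Selection 3: 73 + 88 = 161
Selection 4: 161 + 88 = 249
Selection 5: 249 + 88 = 337
Selection 6: 337 + 88 = 425
Selection 7: 425 + 88 = 513
Selection 8: 513 + 88 = 601
Selection 9: 601 + 88 = 689
Selection 10: 689 + 88 = 777
Selection 11: 777 + 88 = 865
Selection 12: 865 + 88 = 953
Selection 13: 953 + 88 = 1041
Selection 14: 1041 + 88 = 1129
Selection 15: 1129 + 88 = 1217
Selection 16: 1217 + 88 = 1305
Selection 17: 1305 + 88 = 1393
Selection 18: 1393 + 88 = 1481

1653, 73, 161, 249, 337, 425, 513, 601, 689, 777, 865, 953, 1041, 1129, 1217, 1305, 1393, 1481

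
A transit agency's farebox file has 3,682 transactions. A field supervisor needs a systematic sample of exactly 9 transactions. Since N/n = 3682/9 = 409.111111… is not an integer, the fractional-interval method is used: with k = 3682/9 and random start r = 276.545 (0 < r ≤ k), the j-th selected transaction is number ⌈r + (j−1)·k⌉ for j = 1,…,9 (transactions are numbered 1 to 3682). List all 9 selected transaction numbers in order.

277, 686, 1095, 1504, 1913, 2323, 2732, 3141, 3550

j=1: r + 0k = 276.545 → ⌈·⌉ = 277
j=2: r + 1k = 685.656111… → ⌈·⌉ = 686
j=3: r + 2k = 1094.767222… → ⌈·⌉ = 1095
j=4: r + 3k = 1503.878333… → ⌈·⌉ = 1504
j=5: r + 4k = 1912.989444… → ⌈·⌉ = 1913
j=6: r + 5k = 2322.100555… → ⌈·⌉ = 2323
j=7: r + 6k = 2731.211666… → ⌈·⌉ = 2732
j=8: r + 7k = 3140.322777… → ⌈·⌉ = 3141
j=9: r + 8k = 3549.433888… → ⌈·⌉ = 3550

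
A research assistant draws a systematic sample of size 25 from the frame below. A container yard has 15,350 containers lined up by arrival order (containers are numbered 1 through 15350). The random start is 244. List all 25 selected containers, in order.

244, 858, 1472, 2086, 2700, 3314, 3928, 4542, 5156, 5770, 6384, 6998, 7612, 8226, 8840, 9454, 10068, 10682, 11296, 11910, 12524, 13138, 13752, 14366, 14980

k = N/n = 15350/25 = 614
container 1: 244
container 2: 244 + 614 = 858
container 3: 858 + 614 = 1472
container 4: 1472 + 614 = 2086
container 5: 2086 + 614 = 2700
container 6: 2700 + 614 = 3314
container 7: 3314 + 614 = 3928
container 8: 3928 + 614 = 4542
container 9: 4542 + 614 = 5156
container 10: 5156 + 614 = 5770
container 11: 5770 + 614 = 6384
container 12: 6384 + 614 = 6998
container 13: 6998 + 614 = 7612
container 14: 7612 + 614 = 8226
container 15: 8226 + 614 = 8840
container 16: 8840 + 614 = 9454
container 17: 9454 + 614 = 10068
container 18: 10068 + 614 = 10682
container 19: 10682 + 614 = 11296
container 20: 11296 + 614 = 11910
container 21: 11910 + 614 = 12524
container 22: 12524 + 614 = 13138
container 23: 13138 + 614 = 13752
container 24: 13752 + 614 = 14366
container 25: 14366 + 614 = 14980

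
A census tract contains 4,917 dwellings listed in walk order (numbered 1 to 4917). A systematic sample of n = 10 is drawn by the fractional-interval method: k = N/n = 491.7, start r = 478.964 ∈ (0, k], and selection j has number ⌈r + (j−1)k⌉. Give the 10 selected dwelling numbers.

j=1: r + 0k = 478.964 → ⌈·⌉ = 479
j=2: r + 1k = 970.664 → ⌈·⌉ = 971
j=3: r + 2k = 1462.364 → ⌈·⌉ = 1463
j=4: r + 3k = 1954.064 → ⌈·⌉ = 1955
j=5: r + 4k = 2445.764 → ⌈·⌉ = 2446
j=6: r + 5k = 2937.464 → ⌈·⌉ = 2938
j=7: r + 6k = 3429.164 → ⌈·⌉ = 3430
j=8: r + 7k = 3920.864 → ⌈·⌉ = 3921
j=9: r + 8k = 4412.564 → ⌈·⌉ = 4413
j=10: r + 9k = 4904.264 → ⌈·⌉ = 4905

479, 971, 1463, 1955, 2446, 2938, 3430, 3921, 4413, 4905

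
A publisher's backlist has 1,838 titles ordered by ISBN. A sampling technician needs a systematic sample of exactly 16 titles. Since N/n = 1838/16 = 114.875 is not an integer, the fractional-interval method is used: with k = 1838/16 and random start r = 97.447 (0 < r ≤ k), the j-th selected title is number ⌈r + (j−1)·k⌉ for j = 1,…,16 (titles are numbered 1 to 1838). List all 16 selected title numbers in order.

98, 213, 328, 443, 557, 672, 787, 902, 1017, 1132, 1247, 1362, 1476, 1591, 1706, 1821

j=1: r + 0k = 97.447 → ⌈·⌉ = 98
j=2: r + 1k = 212.322 → ⌈·⌉ = 213
j=3: r + 2k = 327.197 → ⌈·⌉ = 328
j=4: r + 3k = 442.072 → ⌈·⌉ = 443
j=5: r + 4k = 556.947 → ⌈·⌉ = 557
j=6: r + 5k = 671.822 → ⌈·⌉ = 672
j=7: r + 6k = 786.697 → ⌈·⌉ = 787
j=8: r + 7k = 901.572 → ⌈·⌉ = 902
j=9: r + 8k = 1016.447 → ⌈·⌉ = 1017
j=10: r + 9k = 1131.322 → ⌈·⌉ = 1132
j=11: r + 10k = 1246.197 → ⌈·⌉ = 1247
j=12: r + 11k = 1361.072 → ⌈·⌉ = 1362
j=13: r + 12k = 1475.947 → ⌈·⌉ = 1476
j=14: r + 13k = 1590.822 → ⌈·⌉ = 1591
j=15: r + 14k = 1705.697 → ⌈·⌉ = 1706
j=16: r + 15k = 1820.572 → ⌈·⌉ = 1821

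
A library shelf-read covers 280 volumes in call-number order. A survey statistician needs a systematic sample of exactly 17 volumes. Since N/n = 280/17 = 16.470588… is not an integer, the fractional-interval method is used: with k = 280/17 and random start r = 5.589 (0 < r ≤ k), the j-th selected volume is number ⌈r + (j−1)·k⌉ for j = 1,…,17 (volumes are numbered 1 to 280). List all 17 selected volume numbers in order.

6, 23, 39, 56, 72, 88, 105, 121, 138, 154, 171, 187, 204, 220, 237, 253, 270

j=1: r + 0k = 5.589 → ⌈·⌉ = 6
j=2: r + 1k = 22.059588… → ⌈·⌉ = 23
j=3: r + 2k = 38.530176… → ⌈·⌉ = 39
j=4: r + 3k = 55.000764… → ⌈·⌉ = 56
j=5: r + 4k = 71.471352… → ⌈·⌉ = 72
j=6: r + 5k = 87.941941… → ⌈·⌉ = 88
j=7: r + 6k = 104.412529… → ⌈·⌉ = 105
j=8: r + 7k = 120.883117… → ⌈·⌉ = 121
j=9: r + 8k = 137.353705… → ⌈·⌉ = 138
j=10: r + 9k = 153.824294… → ⌈·⌉ = 154
j=11: r + 10k = 170.294882… → ⌈·⌉ = 171
j=12: r + 11k = 186.765470… → ⌈·⌉ = 187
j=13: r + 12k = 203.236058… → ⌈·⌉ = 204
j=14: r + 13k = 219.706647… → ⌈·⌉ = 220
j=15: r + 14k = 236.177235… → ⌈·⌉ = 237
j=16: r + 15k = 252.647823… → ⌈·⌉ = 253
j=17: r + 16k = 269.118411… → ⌈·⌉ = 270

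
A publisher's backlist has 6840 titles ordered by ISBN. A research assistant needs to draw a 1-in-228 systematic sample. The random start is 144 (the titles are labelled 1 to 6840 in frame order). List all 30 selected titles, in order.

144, 372, 600, 828, 1056, 1284, 1512, 1740, 1968, 2196, 2424, 2652, 2880, 3108, 3336, 3564, 3792, 4020, 4248, 4476, 4704, 4932, 5160, 5388, 5616, 5844, 6072, 6300, 6528, 6756

title 1: 144
title 2: 144 + 228 = 372
title 3: 372 + 228 = 600
title 4: 600 + 228 = 828
title 5: 828 + 228 = 1056
title 6: 1056 + 228 = 1284
title 7: 1284 + 228 = 1512
title 8: 1512 + 228 = 1740
title 9: 1740 + 228 = 1968
title 10: 1968 + 228 = 2196
title 11: 2196 + 228 = 2424
title 12: 2424 + 228 = 2652
title 13: 2652 + 228 = 2880
title 14: 2880 + 228 = 3108
title 15: 3108 + 228 = 3336
title 16: 3336 + 228 = 3564
title 17: 3564 + 228 = 3792
title 18: 3792 + 228 = 4020
title 19: 4020 + 228 = 4248
title 20: 4248 + 228 = 4476
title 21: 4476 + 228 = 4704
title 22: 4704 + 228 = 4932
title 23: 4932 + 228 = 5160
title 24: 5160 + 228 = 5388
title 25: 5388 + 228 = 5616
title 26: 5616 + 228 = 5844
title 27: 5844 + 228 = 6072
title 28: 6072 + 228 = 6300
title 29: 6300 + 228 = 6528
title 30: 6528 + 228 = 6756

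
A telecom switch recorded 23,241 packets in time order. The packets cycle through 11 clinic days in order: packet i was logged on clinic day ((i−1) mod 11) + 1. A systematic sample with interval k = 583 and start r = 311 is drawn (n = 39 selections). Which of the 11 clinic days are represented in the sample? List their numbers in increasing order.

Consecutive selections differ by k = 583, so their clinic day numbers differ by 583 mod 11 = 0.
gcd(583, 11) = 11, so the sample visits 11/11 = 1 distinct residues mod 11.
Start 311 is clinic day 3; the clinic days hit are 3.

3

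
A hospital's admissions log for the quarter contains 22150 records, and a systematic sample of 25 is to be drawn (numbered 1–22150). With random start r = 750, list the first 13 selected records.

k = N/n = 22150/25 = 886
record 1: 750
record 2: 750 + 886 = 1636
record 3: 1636 + 886 = 2522
record 4: 2522 + 886 = 3408
record 5: 3408 + 886 = 4294
record 6: 4294 + 886 = 5180
record 7: 5180 + 886 = 6066
record 8: 6066 + 886 = 6952
record 9: 6952 + 886 = 7838
record 10: 7838 + 886 = 8724
record 11: 8724 + 886 = 9610
record 12: 9610 + 886 = 10496
record 13: 10496 + 886 = 11382

750, 1636, 2522, 3408, 4294, 5180, 6066, 6952, 7838, 8724, 9610, 10496, 11382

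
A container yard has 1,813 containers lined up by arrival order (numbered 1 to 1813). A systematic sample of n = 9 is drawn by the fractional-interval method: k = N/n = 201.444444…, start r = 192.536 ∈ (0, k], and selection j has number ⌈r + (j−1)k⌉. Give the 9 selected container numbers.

193, 394, 596, 797, 999, 1200, 1402, 1603, 1805

j=1: r + 0k = 192.536 → ⌈·⌉ = 193
j=2: r + 1k = 393.980444… → ⌈·⌉ = 394
j=3: r + 2k = 595.424888… → ⌈·⌉ = 596
j=4: r + 3k = 796.869333… → ⌈·⌉ = 797
j=5: r + 4k = 998.313777… → ⌈·⌉ = 999
j=6: r + 5k = 1199.758222… → ⌈·⌉ = 1200
j=7: r + 6k = 1401.202666… → ⌈·⌉ = 1402
j=8: r + 7k = 1602.647111… → ⌈·⌉ = 1603
j=9: r + 8k = 1804.091555… → ⌈·⌉ = 1805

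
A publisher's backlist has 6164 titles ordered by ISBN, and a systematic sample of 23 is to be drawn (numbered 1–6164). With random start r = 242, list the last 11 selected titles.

3458, 3726, 3994, 4262, 4530, 4798, 5066, 5334, 5602, 5870, 6138

k = N/n = 6164/23 = 268
13th selection = 242 + 12×268 = 3458
14th: 3458 + 268 = 3726
15th: 3726 + 268 = 3994
16th: 3994 + 268 = 4262
17th: 4262 + 268 = 4530
18th: 4530 + 268 = 4798
19th: 4798 + 268 = 5066
20th: 5066 + 268 = 5334
21st: 5334 + 268 = 5602
22nd: 5602 + 268 = 5870
23rd: 5870 + 268 = 6138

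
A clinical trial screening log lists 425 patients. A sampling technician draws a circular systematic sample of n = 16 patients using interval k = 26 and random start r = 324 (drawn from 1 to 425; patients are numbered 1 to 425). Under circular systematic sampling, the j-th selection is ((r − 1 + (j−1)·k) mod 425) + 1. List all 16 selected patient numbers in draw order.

324, 350, 376, 402, 3, 29, 55, 81, 107, 133, 159, 185, 211, 237, 263, 289

Selection 1: 324
Selection 2: 324 + 26 = 350
Selection 3: 350 + 26 = 376
Selection 4: 376 + 26 = 402
Selection 5: 402 + 26 = 428 → 428 − 425 = 3
Selection 6: 3 + 26 = 29
Selection 7: 29 + 26 = 55
Selection 8: 55 + 26 = 81
Selection 9: 81 + 26 = 107
Selection 10: 107 + 26 = 133
Selection 11: 133 + 26 = 159
Selection 12: 159 + 26 = 185
Selection 13: 185 + 26 = 211
Selection 14: 211 + 26 = 237
Selection 15: 237 + 26 = 263
Selection 16: 263 + 26 = 289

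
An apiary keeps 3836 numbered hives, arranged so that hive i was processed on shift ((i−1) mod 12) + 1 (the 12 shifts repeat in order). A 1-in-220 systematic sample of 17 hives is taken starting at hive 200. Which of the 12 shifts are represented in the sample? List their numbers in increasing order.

Consecutive selections differ by k = 220, so their shift numbers differ by 220 mod 12 = 4.
gcd(220, 12) = 4, so the sample visits 12/4 = 3 distinct residues mod 12.
Start 200 is shift 8; the shifts hit are 4, 8, 12.

4, 8, 12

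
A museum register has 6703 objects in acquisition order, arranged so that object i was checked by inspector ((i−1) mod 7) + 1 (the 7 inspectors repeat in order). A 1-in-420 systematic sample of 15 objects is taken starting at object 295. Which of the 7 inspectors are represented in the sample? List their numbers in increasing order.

Consecutive selections differ by k = 420, so their inspector numbers differ by 420 mod 7 = 0.
gcd(420, 7) = 7, so the sample visits 7/7 = 1 distinct residues mod 7.
Start 295 is inspector 1; the inspectors hit are 1.

1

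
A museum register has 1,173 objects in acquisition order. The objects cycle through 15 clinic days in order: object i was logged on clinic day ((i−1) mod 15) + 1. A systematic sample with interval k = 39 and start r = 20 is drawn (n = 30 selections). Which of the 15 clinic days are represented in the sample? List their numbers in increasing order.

Consecutive selections differ by k = 39, so their clinic day numbers differ by 39 mod 15 = 9.
gcd(39, 15) = 3, so the sample visits 15/3 = 5 distinct residues mod 15.
Start 20 is clinic day 5; the clinic days hit are 2, 5, 8, 11, 14.

2, 5, 8, 11, 14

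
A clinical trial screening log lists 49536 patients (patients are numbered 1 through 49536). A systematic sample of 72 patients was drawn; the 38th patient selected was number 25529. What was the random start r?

k = 49536/72 = 688
r = 25529 − (38−1)×688 = 25529 − 25456 = 73

73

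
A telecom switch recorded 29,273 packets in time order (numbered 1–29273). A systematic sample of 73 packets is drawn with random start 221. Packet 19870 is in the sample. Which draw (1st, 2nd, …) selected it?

k = 29273/73 = 401
position = (19870 − 221)/401 + 1 = 19649/401 + 1 = 49 + 1 = 50

50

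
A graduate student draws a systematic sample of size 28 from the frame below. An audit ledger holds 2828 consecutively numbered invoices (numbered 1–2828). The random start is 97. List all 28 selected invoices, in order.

k = N/n = 2828/28 = 101
invoice 1: 97
invoice 2: 97 + 101 = 198
invoice 3: 198 + 101 = 299
invoice 4: 299 + 101 = 400
invoice 5: 400 + 101 = 501
invoice 6: 501 + 101 = 602
invoice 7: 602 + 101 = 703
invoice 8: 703 + 101 = 804
invoice 9: 804 + 101 = 905
invoice 10: 905 + 101 = 1006
invoice 11: 1006 + 101 = 1107
invoice 12: 1107 + 101 = 1208
invoice 13: 1208 + 101 = 1309
invoice 14: 1309 + 101 = 1410
invoice 15: 1410 + 101 = 1511
invoice 16: 1511 + 101 = 1612
invoice 17: 1612 + 101 = 1713
invoice 18: 1713 + 101 = 1814
invoice 19: 1814 + 101 = 1915
invoice 20: 1915 + 101 = 2016
invoice 21: 2016 + 101 = 2117
invoice 22: 2117 + 101 = 2218
invoice 23: 2218 + 101 = 2319
invoice 24: 2319 + 101 = 2420
invoice 25: 2420 + 101 = 2521
invoice 26: 2521 + 101 = 2622
invoice 27: 2622 + 101 = 2723
invoice 28: 2723 + 101 = 2824

97, 198, 299, 400, 501, 602, 703, 804, 905, 1006, 1107, 1208, 1309, 1410, 1511, 1612, 1713, 1814, 1915, 2016, 2117, 2218, 2319, 2420, 2521, 2622, 2723, 2824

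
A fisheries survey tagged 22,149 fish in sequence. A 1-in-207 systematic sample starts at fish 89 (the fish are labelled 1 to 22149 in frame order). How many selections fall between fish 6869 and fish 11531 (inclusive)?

23

k = 207
First selection ≥ 6869: 89 + ⌈(6869−89)/207⌉·207 = 89 + 33×207 = 6920
Last selection ≤ 11531: 89 + ⌊(11531−89)/207⌋·207 = 89 + 55×207 = 11474
Count = 55 − 33 + 1 = 23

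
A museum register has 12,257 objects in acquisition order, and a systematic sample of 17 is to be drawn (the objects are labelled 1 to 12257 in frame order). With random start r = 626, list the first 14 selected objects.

626, 1347, 2068, 2789, 3510, 4231, 4952, 5673, 6394, 7115, 7836, 8557, 9278, 9999

k = N/n = 12257/17 = 721
object 1: 626
object 2: 626 + 721 = 1347
object 3: 1347 + 721 = 2068
object 4: 2068 + 721 = 2789
object 5: 2789 + 721 = 3510
object 6: 3510 + 721 = 4231
object 7: 4231 + 721 = 4952
object 8: 4952 + 721 = 5673
object 9: 5673 + 721 = 6394
object 10: 6394 + 721 = 7115
object 11: 7115 + 721 = 7836
object 12: 7836 + 721 = 8557
object 13: 8557 + 721 = 9278
object 14: 9278 + 721 = 9999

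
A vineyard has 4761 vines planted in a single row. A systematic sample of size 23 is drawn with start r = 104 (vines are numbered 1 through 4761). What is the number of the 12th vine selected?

k = 4761/23 = 207
12th selection = r + (12−1)·k = 104 + 11×207 = 104 + 2277 = 2381

2381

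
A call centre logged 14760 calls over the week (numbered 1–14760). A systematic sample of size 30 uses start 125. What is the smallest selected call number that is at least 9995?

k = 14760/30 = 492
Steps past start: ⌈(9995 − 125)/492⌉ = ⌈9870/492⌉ = 21
Selected call: 125 + 21×492 = 10457

10457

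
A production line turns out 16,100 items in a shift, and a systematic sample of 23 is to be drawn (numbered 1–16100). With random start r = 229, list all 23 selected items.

k = N/n = 16100/23 = 700
item 1: 229
item 2: 229 + 700 = 929
item 3: 929 + 700 = 1629
item 4: 1629 + 700 = 2329
item 5: 2329 + 700 = 3029
item 6: 3029 + 700 = 3729
item 7: 3729 + 700 = 4429
item 8: 4429 + 700 = 5129
item 9: 5129 + 700 = 5829
item 10: 5829 + 700 = 6529
item 11: 6529 + 700 = 7229
item 12: 7229 + 700 = 7929
item 13: 7929 + 700 = 8629
item 14: 8629 + 700 = 9329
item 15: 9329 + 700 = 10029
item 16: 10029 + 700 = 10729
item 17: 10729 + 700 = 11429
item 18: 11429 + 700 = 12129
item 19: 12129 + 700 = 12829
item 20: 12829 + 700 = 13529
item 21: 13529 + 700 = 14229
item 22: 14229 + 700 = 14929
item 23: 14929 + 700 = 15629

229, 929, 1629, 2329, 3029, 3729, 4429, 5129, 5829, 6529, 7229, 7929, 8629, 9329, 10029, 10729, 11429, 12129, 12829, 13529, 14229, 14929, 15629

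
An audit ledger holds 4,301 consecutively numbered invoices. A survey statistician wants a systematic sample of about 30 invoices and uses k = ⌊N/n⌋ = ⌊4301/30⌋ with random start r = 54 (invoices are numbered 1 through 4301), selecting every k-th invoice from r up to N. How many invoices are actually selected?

k = ⌊4301/30⌋ = 143
Achieved size = ⌊(4301 − 54)/143⌋ + 1 = ⌊4247/143⌋ + 1 = 29 + 1 = 30
(last selection: 54 + 29×143 = 4201 ≤ 4301; next would be 4344 > 4301)

30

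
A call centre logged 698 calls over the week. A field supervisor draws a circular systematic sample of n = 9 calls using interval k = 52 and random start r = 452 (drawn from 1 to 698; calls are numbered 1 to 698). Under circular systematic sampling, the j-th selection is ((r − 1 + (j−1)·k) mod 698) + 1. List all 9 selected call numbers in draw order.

452, 504, 556, 608, 660, 14, 66, 118, 170

Selection 1: 452
Selection 2: 452 + 52 = 504
Selection 3: 504 + 52 = 556
Selection 4: 556 + 52 = 608
Selection 5: 608 + 52 = 660
Selection 6: 660 + 52 = 712 → 712 − 698 = 14
Selection 7: 14 + 52 = 66
Selection 8: 66 + 52 = 118
Selection 9: 118 + 52 = 170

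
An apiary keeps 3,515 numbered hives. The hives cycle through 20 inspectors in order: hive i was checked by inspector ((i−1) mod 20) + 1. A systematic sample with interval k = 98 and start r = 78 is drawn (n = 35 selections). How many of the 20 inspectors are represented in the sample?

10

Consecutive selections differ by k = 98, so their inspector numbers differ by 98 mod 20 = 18.
gcd(98, 20) = 2, so the sample visits 20/2 = 10 distinct residues mod 20.
Start 78 is inspector 18; the inspectors hit are 2, 4, 6, 8, 10, 12, 14, 16, 18, 20.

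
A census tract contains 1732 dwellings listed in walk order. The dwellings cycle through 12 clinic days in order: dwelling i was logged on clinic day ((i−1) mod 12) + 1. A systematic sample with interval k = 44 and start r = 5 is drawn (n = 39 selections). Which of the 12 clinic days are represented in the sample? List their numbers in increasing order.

1, 5, 9

Consecutive selections differ by k = 44, so their clinic day numbers differ by 44 mod 12 = 8.
gcd(44, 12) = 4, so the sample visits 12/4 = 3 distinct residues mod 12.
Start 5 is clinic day 5; the clinic days hit are 1, 5, 9.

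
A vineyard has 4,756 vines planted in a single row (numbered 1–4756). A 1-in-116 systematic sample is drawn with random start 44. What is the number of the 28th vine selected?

3176

k = 116
28th selection = r + (28−1)·k = 44 + 27×116 = 44 + 3132 = 3176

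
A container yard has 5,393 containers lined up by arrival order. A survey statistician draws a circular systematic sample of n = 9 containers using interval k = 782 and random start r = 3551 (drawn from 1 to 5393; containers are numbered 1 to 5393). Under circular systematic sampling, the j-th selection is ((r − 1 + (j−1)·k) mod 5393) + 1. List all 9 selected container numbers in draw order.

Selection 1: 3551
Selection 2: 3551 + 782 = 4333
Selection 3: 4333 + 782 = 5115
Selection 4: 5115 + 782 = 5897 → 5897 − 5393 = 504
Selection 5: 504 + 782 = 1286
Selection 6: 1286 + 782 = 2068
Selection 7: 2068 + 782 = 2850
Selection 8: 2850 + 782 = 3632
Selection 9: 3632 + 782 = 4414

3551, 4333, 5115, 504, 1286, 2068, 2850, 3632, 4414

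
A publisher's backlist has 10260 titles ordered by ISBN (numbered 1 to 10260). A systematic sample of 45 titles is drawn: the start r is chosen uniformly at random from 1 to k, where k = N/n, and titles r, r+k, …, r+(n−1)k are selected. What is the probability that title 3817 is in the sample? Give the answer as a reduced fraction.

k = 10260/45 = 228.
Title 3817 is selected iff r ≡ 3817 (mod 228); exactly one such r in {1,…,228}.
Inclusion probability = 1/228.

1/228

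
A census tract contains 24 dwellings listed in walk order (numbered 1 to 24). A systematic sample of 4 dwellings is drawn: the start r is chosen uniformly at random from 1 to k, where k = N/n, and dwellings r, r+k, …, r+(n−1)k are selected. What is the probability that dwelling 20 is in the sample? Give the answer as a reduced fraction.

k = 24/4 = 6.
Dwelling 20 is selected iff r ≡ 20 (mod 6); exactly one such r in {1,…,6}.
Inclusion probability = 1/6.

1/6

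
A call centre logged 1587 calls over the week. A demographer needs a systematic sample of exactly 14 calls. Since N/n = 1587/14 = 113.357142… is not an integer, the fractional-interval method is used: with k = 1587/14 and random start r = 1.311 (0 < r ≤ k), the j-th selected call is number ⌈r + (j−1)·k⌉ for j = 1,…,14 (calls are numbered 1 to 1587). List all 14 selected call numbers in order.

j=1: r + 0k = 1.311 → ⌈·⌉ = 2
j=2: r + 1k = 114.668142… → ⌈·⌉ = 115
j=3: r + 2k = 228.025285… → ⌈·⌉ = 229
j=4: r + 3k = 341.382428… → ⌈·⌉ = 342
j=5: r + 4k = 454.739571… → ⌈·⌉ = 455
j=6: r + 5k = 568.096714… → ⌈·⌉ = 569
j=7: r + 6k = 681.453857… → ⌈·⌉ = 682
j=8: r + 7k = 794.811 → ⌈·⌉ = 795
j=9: r + 8k = 908.168142… → ⌈·⌉ = 909
j=10: r + 9k = 1021.525285… → ⌈·⌉ = 1022
j=11: r + 10k = 1134.882428… → ⌈·⌉ = 1135
j=12: r + 11k = 1248.239571… → ⌈·⌉ = 1249
j=13: r + 12k = 1361.596714… → ⌈·⌉ = 1362
j=14: r + 13k = 1474.953857… → ⌈·⌉ = 1475

2, 115, 229, 342, 455, 569, 682, 795, 909, 1022, 1135, 1249, 1362, 1475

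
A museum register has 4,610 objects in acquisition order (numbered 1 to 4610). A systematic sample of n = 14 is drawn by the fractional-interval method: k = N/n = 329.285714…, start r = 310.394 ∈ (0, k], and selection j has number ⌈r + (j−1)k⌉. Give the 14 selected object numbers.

311, 640, 969, 1299, 1628, 1957, 2287, 2616, 2945, 3274, 3604, 3933, 4262, 4592

j=1: r + 0k = 310.394 → ⌈·⌉ = 311
j=2: r + 1k = 639.679714… → ⌈·⌉ = 640
j=3: r + 2k = 968.965428… → ⌈·⌉ = 969
j=4: r + 3k = 1298.251142… → ⌈·⌉ = 1299
j=5: r + 4k = 1627.536857… → ⌈·⌉ = 1628
j=6: r + 5k = 1956.822571… → ⌈·⌉ = 1957
j=7: r + 6k = 2286.108285… → ⌈·⌉ = 2287
j=8: r + 7k = 2615.394 → ⌈·⌉ = 2616
j=9: r + 8k = 2944.679714… → ⌈·⌉ = 2945
j=10: r + 9k = 3273.965428… → ⌈·⌉ = 3274
j=11: r + 10k = 3603.251142… → ⌈·⌉ = 3604
j=12: r + 11k = 3932.536857… → ⌈·⌉ = 3933
j=13: r + 12k = 4261.822571… → ⌈·⌉ = 4262
j=14: r + 13k = 4591.108285… → ⌈·⌉ = 4592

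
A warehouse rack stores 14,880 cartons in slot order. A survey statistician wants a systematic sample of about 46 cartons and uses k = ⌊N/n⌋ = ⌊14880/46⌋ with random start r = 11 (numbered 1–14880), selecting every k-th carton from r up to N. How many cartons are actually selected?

47

k = ⌊14880/46⌋ = 323
Achieved size = ⌊(14880 − 11)/323⌋ + 1 = ⌊14869/323⌋ + 1 = 46 + 1 = 47
(last selection: 11 + 46×323 = 14869 ≤ 14880; next would be 15192 > 14880)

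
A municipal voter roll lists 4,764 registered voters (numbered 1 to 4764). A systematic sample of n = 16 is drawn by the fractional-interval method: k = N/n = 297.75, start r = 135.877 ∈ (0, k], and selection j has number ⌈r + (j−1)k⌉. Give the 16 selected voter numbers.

j=1: r + 0k = 135.877 → ⌈·⌉ = 136
j=2: r + 1k = 433.627 → ⌈·⌉ = 434
j=3: r + 2k = 731.377 → ⌈·⌉ = 732
j=4: r + 3k = 1029.127 → ⌈·⌉ = 1030
j=5: r + 4k = 1326.877 → ⌈·⌉ = 1327
j=6: r + 5k = 1624.627 → ⌈·⌉ = 1625
j=7: r + 6k = 1922.377 → ⌈·⌉ = 1923
j=8: r + 7k = 2220.127 → ⌈·⌉ = 2221
j=9: r + 8k = 2517.877 → ⌈·⌉ = 2518
j=10: r + 9k = 2815.627 → ⌈·⌉ = 2816
j=11: r + 10k = 3113.377 → ⌈·⌉ = 3114
j=12: r + 11k = 3411.127 → ⌈·⌉ = 3412
j=13: r + 12k = 3708.877 → ⌈·⌉ = 3709
j=14: r + 13k = 4006.627 → ⌈·⌉ = 4007
j=15: r + 14k = 4304.377 → ⌈·⌉ = 4305
j=16: r + 15k = 4602.127 → ⌈·⌉ = 4603

136, 434, 732, 1030, 1327, 1625, 1923, 2221, 2518, 2816, 3114, 3412, 3709, 4007, 4305, 4603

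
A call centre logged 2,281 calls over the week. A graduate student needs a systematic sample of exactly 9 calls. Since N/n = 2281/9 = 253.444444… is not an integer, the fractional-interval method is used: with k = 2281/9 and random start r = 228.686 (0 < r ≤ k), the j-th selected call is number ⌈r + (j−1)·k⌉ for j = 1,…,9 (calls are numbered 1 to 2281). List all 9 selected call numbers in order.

j=1: r + 0k = 228.686 → ⌈·⌉ = 229
j=2: r + 1k = 482.130444… → ⌈·⌉ = 483
j=3: r + 2k = 735.574888… → ⌈·⌉ = 736
j=4: r + 3k = 989.019333… → ⌈·⌉ = 990
j=5: r + 4k = 1242.463777… → ⌈·⌉ = 1243
j=6: r + 5k = 1495.908222… → ⌈·⌉ = 1496
j=7: r + 6k = 1749.352666… → ⌈·⌉ = 1750
j=8: r + 7k = 2002.797111… → ⌈·⌉ = 2003
j=9: r + 8k = 2256.241555… → ⌈·⌉ = 2257

229, 483, 736, 990, 1243, 1496, 1750, 2003, 2257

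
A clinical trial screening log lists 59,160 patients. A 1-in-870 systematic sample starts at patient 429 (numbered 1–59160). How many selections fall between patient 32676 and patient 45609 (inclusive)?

k = 870
First selection ≥ 32676: 429 + ⌈(32676−429)/870⌉·870 = 429 + 38×870 = 33489
Last selection ≤ 45609: 429 + ⌊(45609−429)/870⌋·870 = 429 + 51×870 = 44799
Count = 51 − 38 + 1 = 14

14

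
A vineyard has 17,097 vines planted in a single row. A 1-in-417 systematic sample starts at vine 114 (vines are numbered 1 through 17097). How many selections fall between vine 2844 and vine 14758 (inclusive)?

29

k = 417
First selection ≥ 2844: 114 + ⌈(2844−114)/417⌉·417 = 114 + 7×417 = 3033
Last selection ≤ 14758: 114 + ⌊(14758−114)/417⌋·417 = 114 + 35×417 = 14709
Count = 35 − 7 + 1 = 29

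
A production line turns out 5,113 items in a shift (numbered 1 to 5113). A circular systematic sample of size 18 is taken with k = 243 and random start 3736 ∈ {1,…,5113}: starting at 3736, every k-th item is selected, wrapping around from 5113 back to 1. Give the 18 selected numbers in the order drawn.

Selection 1: 3736
Selection 2: 3736 + 243 = 3979
Selection 3: 3979 + 243 = 4222
Selection 4: 4222 + 243 = 4465
Selection 5: 4465 + 243 = 4708
Selection 6: 4708 + 243 = 4951
Selection 7: 4951 + 243 = 5194 → 5194 − 5113 = 81
Selection 8: 81 + 243 = 324
Selection 9: 324 + 243 = 567
Selection 10: 567 + 243 = 810
Selection 11: 810 + 243 = 1053
Selection 12: 1053 + 243 = 1296
Selection 13: 1296 + 243 = 1539
Selection 14: 1539 + 243 = 1782
Selection 15: 1782 + 243 = 2025
Selection 16: 2025 + 243 = 2268
Selection 17: 2268 + 243 = 2511
Selection 18: 2511 + 243 = 2754

3736, 3979, 4222, 4465, 4708, 4951, 81, 324, 567, 810, 1053, 1296, 1539, 1782, 2025, 2268, 2511, 2754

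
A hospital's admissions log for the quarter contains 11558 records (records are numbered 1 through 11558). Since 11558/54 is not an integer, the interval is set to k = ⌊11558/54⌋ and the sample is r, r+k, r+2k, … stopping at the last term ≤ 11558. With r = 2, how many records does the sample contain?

55

k = ⌊11558/54⌋ = 214
Achieved size = ⌊(11558 − 2)/214⌋ + 1 = ⌊11556/214⌋ + 1 = 54 + 1 = 55
(last selection: 2 + 54×214 = 11558 ≤ 11558; next would be 11772 > 11558)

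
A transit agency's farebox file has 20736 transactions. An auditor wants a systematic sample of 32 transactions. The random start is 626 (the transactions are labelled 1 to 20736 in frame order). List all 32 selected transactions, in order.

626, 1274, 1922, 2570, 3218, 3866, 4514, 5162, 5810, 6458, 7106, 7754, 8402, 9050, 9698, 10346, 10994, 11642, 12290, 12938, 13586, 14234, 14882, 15530, 16178, 16826, 17474, 18122, 18770, 19418, 20066, 20714

k = N/n = 20736/32 = 648
transaction 1: 626
transaction 2: 626 + 648 = 1274
transaction 3: 1274 + 648 = 1922
transaction 4: 1922 + 648 = 2570
transaction 5: 2570 + 648 = 3218
transaction 6: 3218 + 648 = 3866
transaction 7: 3866 + 648 = 4514
transaction 8: 4514 + 648 = 5162
transaction 9: 5162 + 648 = 5810
transaction 10: 5810 + 648 = 6458
transaction 11: 6458 + 648 = 7106
transaction 12: 7106 + 648 = 7754
transaction 13: 7754 + 648 = 8402
transaction 14: 8402 + 648 = 9050
transaction 15: 9050 + 648 = 9698
transaction 16: 9698 + 648 = 10346
transaction 17: 10346 + 648 = 10994
transaction 18: 10994 + 648 = 11642
transaction 19: 11642 + 648 = 12290
transaction 20: 12290 + 648 = 12938
transaction 21: 12938 + 648 = 13586
transaction 22: 13586 + 648 = 14234
transaction 23: 14234 + 648 = 14882
transaction 24: 14882 + 648 = 15530
transaction 25: 15530 + 648 = 16178
transaction 26: 16178 + 648 = 16826
transaction 27: 16826 + 648 = 17474
transaction 28: 17474 + 648 = 18122
transaction 29: 18122 + 648 = 18770
transaction 30: 18770 + 648 = 19418
transaction 31: 19418 + 648 = 20066
transaction 32: 20066 + 648 = 20714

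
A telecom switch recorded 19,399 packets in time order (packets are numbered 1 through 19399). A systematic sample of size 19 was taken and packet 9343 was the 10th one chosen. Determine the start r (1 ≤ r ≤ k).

k = 19399/19 = 1021
r = 9343 − (10−1)×1021 = 9343 − 9189 = 154

154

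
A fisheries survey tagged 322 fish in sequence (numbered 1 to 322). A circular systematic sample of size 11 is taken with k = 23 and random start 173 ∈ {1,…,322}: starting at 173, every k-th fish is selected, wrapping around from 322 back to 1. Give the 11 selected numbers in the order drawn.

173, 196, 219, 242, 265, 288, 311, 12, 35, 58, 81

Selection 1: 173
Selection 2: 173 + 23 = 196
Selection 3: 196 + 23 = 219
Selection 4: 219 + 23 = 242
Selection 5: 242 + 23 = 265
Selection 6: 265 + 23 = 288
Selection 7: 288 + 23 = 311
Selection 8: 311 + 23 = 334 → 334 − 322 = 12
Selection 9: 12 + 23 = 35
Selection 10: 35 + 23 = 58
Selection 11: 58 + 23 = 81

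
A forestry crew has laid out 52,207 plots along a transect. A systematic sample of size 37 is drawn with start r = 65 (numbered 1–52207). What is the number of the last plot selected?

50861

k = 52207/37 = 1411
37th selection = r + (37−1)·k = 65 + 36×1411 = 65 + 50796 = 50861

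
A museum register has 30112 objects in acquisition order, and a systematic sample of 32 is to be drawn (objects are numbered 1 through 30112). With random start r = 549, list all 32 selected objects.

549, 1490, 2431, 3372, 4313, 5254, 6195, 7136, 8077, 9018, 9959, 10900, 11841, 12782, 13723, 14664, 15605, 16546, 17487, 18428, 19369, 20310, 21251, 22192, 23133, 24074, 25015, 25956, 26897, 27838, 28779, 29720

k = N/n = 30112/32 = 941
object 1: 549
object 2: 549 + 941 = 1490
object 3: 1490 + 941 = 2431
object 4: 2431 + 941 = 3372
object 5: 3372 + 941 = 4313
object 6: 4313 + 941 = 5254
object 7: 5254 + 941 = 6195
object 8: 6195 + 941 = 7136
object 9: 7136 + 941 = 8077
object 10: 8077 + 941 = 9018
object 11: 9018 + 941 = 9959
object 12: 9959 + 941 = 10900
object 13: 10900 + 941 = 11841
object 14: 11841 + 941 = 12782
object 15: 12782 + 941 = 13723
object 16: 13723 + 941 = 14664
object 17: 14664 + 941 = 15605
object 18: 15605 + 941 = 16546
object 19: 16546 + 941 = 17487
object 20: 17487 + 941 = 18428
object 21: 18428 + 941 = 19369
object 22: 19369 + 941 = 20310
object 23: 20310 + 941 = 21251
object 24: 21251 + 941 = 22192
object 25: 22192 + 941 = 23133
object 26: 23133 + 941 = 24074
object 27: 24074 + 941 = 25015
object 28: 25015 + 941 = 25956
object 29: 25956 + 941 = 26897
object 30: 26897 + 941 = 27838
object 31: 27838 + 941 = 28779
object 32: 28779 + 941 = 29720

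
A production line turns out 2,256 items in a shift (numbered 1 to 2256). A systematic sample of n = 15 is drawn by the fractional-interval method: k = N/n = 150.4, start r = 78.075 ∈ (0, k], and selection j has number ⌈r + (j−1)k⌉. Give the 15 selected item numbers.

j=1: r + 0k = 78.075 → ⌈·⌉ = 79
j=2: r + 1k = 228.475 → ⌈·⌉ = 229
j=3: r + 2k = 378.875 → ⌈·⌉ = 379
j=4: r + 3k = 529.275 → ⌈·⌉ = 530
j=5: r + 4k = 679.675 → ⌈·⌉ = 680
j=6: r + 5k = 830.075 → ⌈·⌉ = 831
j=7: r + 6k = 980.475 → ⌈·⌉ = 981
j=8: r + 7k = 1130.875 → ⌈·⌉ = 1131
j=9: r + 8k = 1281.275 → ⌈·⌉ = 1282
j=10: r + 9k = 1431.675 → ⌈·⌉ = 1432
j=11: r + 10k = 1582.075 → ⌈·⌉ = 1583
j=12: r + 11k = 1732.475 → ⌈·⌉ = 1733
j=13: r + 12k = 1882.875 → ⌈·⌉ = 1883
j=14: r + 13k = 2033.275 → ⌈·⌉ = 2034
j=15: r + 14k = 2183.675 → ⌈·⌉ = 2184

79, 229, 379, 530, 680, 831, 981, 1131, 1282, 1432, 1583, 1733, 1883, 2034, 2184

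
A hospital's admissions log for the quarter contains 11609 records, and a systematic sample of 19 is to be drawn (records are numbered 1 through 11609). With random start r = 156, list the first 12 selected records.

k = N/n = 11609/19 = 611
record 1: 156
record 2: 156 + 611 = 767
record 3: 767 + 611 = 1378
record 4: 1378 + 611 = 1989
record 5: 1989 + 611 = 2600
record 6: 2600 + 611 = 3211
record 7: 3211 + 611 = 3822
record 8: 3822 + 611 = 4433
record 9: 4433 + 611 = 5044
record 10: 5044 + 611 = 5655
record 11: 5655 + 611 = 6266
record 12: 6266 + 611 = 6877

156, 767, 1378, 1989, 2600, 3211, 3822, 4433, 5044, 5655, 6266, 6877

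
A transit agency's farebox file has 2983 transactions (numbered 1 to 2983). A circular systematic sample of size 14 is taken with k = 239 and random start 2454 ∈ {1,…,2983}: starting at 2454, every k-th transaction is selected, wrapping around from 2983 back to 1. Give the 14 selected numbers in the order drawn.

Selection 1: 2454
Selection 2: 2454 + 239 = 2693
Selection 3: 2693 + 239 = 2932
Selection 4: 2932 + 239 = 3171 → 3171 − 2983 = 188
Selection 5: 188 + 239 = 427
Selection 6: 427 + 239 = 666
Selection 7: 666 + 239 = 905
Selection 8: 905 + 239 = 1144
Selection 9: 1144 + 239 = 1383
Selection 10: 1383 + 239 = 1622
Selection 11: 1622 + 239 = 1861
Selection 12: 1861 + 239 = 2100
Selection 13: 2100 + 239 = 2339
Selection 14: 2339 + 239 = 2578

2454, 2693, 2932, 188, 427, 666, 905, 1144, 1383, 1622, 1861, 2100, 2339, 2578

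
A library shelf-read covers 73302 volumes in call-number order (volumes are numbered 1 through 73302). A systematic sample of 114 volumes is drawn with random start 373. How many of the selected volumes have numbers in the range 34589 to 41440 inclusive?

10

k = 73302/114 = 643
First selection ≥ 34589: 373 + ⌈(34589−373)/643⌉·643 = 373 + 54×643 = 35095
Last selection ≤ 41440: 373 + ⌊(41440−373)/643⌋·643 = 373 + 63×643 = 40882
Count = 63 − 54 + 1 = 10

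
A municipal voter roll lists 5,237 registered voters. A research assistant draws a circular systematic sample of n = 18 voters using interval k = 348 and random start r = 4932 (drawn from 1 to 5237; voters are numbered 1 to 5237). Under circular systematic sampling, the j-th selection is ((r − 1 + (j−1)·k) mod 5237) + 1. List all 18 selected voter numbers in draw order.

4932, 43, 391, 739, 1087, 1435, 1783, 2131, 2479, 2827, 3175, 3523, 3871, 4219, 4567, 4915, 26, 374

Selection 1: 4932
Selection 2: 4932 + 348 = 5280 → 5280 − 5237 = 43
Selection 3: 43 + 348 = 391
Selection 4: 391 + 348 = 739
Selection 5: 739 + 348 = 1087
Selection 6: 1087 + 348 = 1435
Selection 7: 1435 + 348 = 1783
Selection 8: 1783 + 348 = 2131
Selection 9: 2131 + 348 = 2479
Selection 10: 2479 + 348 = 2827
Selection 11: 2827 + 348 = 3175
Selection 12: 3175 + 348 = 3523
Selection 13: 3523 + 348 = 3871
Selection 14: 3871 + 348 = 4219
Selection 15: 4219 + 348 = 4567
Selection 16: 4567 + 348 = 4915
Selection 17: 4915 + 348 = 5263 → 5263 − 5237 = 26
Selection 18: 26 + 348 = 374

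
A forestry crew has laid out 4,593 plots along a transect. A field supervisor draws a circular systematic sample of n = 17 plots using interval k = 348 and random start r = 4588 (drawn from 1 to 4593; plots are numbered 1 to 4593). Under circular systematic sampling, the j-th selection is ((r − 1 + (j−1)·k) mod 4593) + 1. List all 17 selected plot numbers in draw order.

4588, 343, 691, 1039, 1387, 1735, 2083, 2431, 2779, 3127, 3475, 3823, 4171, 4519, 274, 622, 970

Selection 1: 4588
Selection 2: 4588 + 348 = 4936 → 4936 − 4593 = 343
Selection 3: 343 + 348 = 691
Selection 4: 691 + 348 = 1039
Selection 5: 1039 + 348 = 1387
Selection 6: 1387 + 348 = 1735
Selection 7: 1735 + 348 = 2083
Selection 8: 2083 + 348 = 2431
Selection 9: 2431 + 348 = 2779
Selection 10: 2779 + 348 = 3127
Selection 11: 3127 + 348 = 3475
Selection 12: 3475 + 348 = 3823
Selection 13: 3823 + 348 = 4171
Selection 14: 4171 + 348 = 4519
Selection 15: 4519 + 348 = 4867 → 4867 − 4593 = 274
Selection 16: 274 + 348 = 622
Selection 17: 622 + 348 = 970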